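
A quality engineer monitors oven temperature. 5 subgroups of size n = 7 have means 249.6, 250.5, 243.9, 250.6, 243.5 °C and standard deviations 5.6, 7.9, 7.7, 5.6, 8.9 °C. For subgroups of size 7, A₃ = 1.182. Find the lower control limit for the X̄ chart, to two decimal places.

X̄̄ = (249.6 + 250.5 + 243.9 + 250.6 + 243.5) / 5 = 247.6200
s̄ = (5.6 + 7.9 + 7.7 + 5.6 + 8.9) / 5 = 7.1400
LCL = X̄̄ − A₃·s̄ = 247.6200 − 1.182 × 7.1400 = 239.1805

239.18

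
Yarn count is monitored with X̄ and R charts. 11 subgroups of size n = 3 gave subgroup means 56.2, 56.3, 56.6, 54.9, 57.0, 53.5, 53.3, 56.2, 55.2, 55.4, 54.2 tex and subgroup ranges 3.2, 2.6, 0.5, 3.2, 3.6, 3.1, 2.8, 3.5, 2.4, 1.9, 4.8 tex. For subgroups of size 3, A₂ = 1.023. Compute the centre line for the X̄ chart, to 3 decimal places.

X̄̄ = (56.2 + 56.3 + 56.6 + 54.9 + 57.0 + 53.5 + 53.3 + 56.2 + 55.2 + 55.4 + 54.2) / 11 = 608.8000 / 11 = 55.3455
CL = X̄̄ = 55.3455

55.345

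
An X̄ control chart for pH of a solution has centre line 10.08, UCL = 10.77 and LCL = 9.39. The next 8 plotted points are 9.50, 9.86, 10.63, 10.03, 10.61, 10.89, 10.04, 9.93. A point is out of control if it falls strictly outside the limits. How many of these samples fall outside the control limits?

Compare each point to [9.39, 10.77]: sample 6 = 10.89 > UCL.

1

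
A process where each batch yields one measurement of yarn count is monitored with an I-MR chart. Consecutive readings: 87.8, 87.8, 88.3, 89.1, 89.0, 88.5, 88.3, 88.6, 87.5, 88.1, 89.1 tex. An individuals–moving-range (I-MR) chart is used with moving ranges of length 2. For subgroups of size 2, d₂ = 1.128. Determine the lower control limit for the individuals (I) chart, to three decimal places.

X̄ = (87.8 + 87.8 + 88.3 + 89.1 + 89.0 + 88.5 + 88.3 + 88.6 + 87.5 + 88.1 + 89.1) / 11 = 88.3727
Moving ranges: 0.0, 0.5, 0.8, 0.1, 0.5, 0.2, 0.3, 1.1, 0.6, 1.0; M̄R̄ = 5.1000 / 10 = 0.5100
LCL = X̄ − 3·M̄R̄/d₂ = 88.3727 − 3 × 0.5100 / 1.128 = 87.0163

87.016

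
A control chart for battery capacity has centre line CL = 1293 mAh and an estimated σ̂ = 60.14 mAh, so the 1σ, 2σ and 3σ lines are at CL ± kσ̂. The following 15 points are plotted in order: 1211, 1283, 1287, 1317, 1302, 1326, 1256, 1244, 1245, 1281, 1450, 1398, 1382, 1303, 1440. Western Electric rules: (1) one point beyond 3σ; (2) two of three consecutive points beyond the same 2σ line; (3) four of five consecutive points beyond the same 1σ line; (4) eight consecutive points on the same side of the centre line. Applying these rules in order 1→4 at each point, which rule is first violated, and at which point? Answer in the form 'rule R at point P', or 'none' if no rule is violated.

Zone of each point (C = within 1σ̂, B = 1σ̂–2σ̂, A = 2σ̂–3σ̂, * = beyond 3σ̂; sign = side of CL): 1:-B, 2:-C, 3:-C, 4:+C, 5:+C, 6:+C, 7:-C, 8:-C, 9:-C, 10:-C, 11:+A, 12:+B, 13:+B, 14:+C, 15:+A
Rule 3 (four of five consecutive points beyond the same 1σ limit) is satisfied at point 15.

rule 3 at point 15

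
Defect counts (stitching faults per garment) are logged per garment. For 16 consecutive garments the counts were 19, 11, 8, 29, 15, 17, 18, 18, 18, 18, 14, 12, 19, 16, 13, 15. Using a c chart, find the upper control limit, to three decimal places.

c̄ = (19 + 11 + 8 + 29 + 15 + 17 + 18 + 18 + 18 + 18 + 14 + 12 + 19 + 16 + 13 + 15) / 16 = 260 / 16 = 16.2500
UCL = c̄ + 3√c̄ = 16.2500 + 3 × √16.2500 = 16.2500 + 3 × 4.0311 = 28.3434

28.343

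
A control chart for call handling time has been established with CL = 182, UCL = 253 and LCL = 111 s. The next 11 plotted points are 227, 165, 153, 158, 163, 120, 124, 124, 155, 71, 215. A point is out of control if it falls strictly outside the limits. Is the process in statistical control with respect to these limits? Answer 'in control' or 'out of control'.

out of control

Compare each point to [111, 253]: sample 10 = 71 < LCL.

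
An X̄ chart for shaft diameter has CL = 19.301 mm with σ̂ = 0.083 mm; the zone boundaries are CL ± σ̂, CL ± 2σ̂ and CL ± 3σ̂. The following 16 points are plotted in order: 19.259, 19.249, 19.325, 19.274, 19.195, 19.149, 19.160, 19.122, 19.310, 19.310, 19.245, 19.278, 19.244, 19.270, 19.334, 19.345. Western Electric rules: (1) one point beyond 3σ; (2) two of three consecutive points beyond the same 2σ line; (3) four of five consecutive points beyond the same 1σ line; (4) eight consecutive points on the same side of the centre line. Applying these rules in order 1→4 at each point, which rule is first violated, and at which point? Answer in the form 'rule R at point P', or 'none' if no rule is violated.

Zone of each point (C = within 1σ̂, B = 1σ̂–2σ̂, A = 2σ̂–3σ̂, * = beyond 3σ̂; sign = side of CL): 1:-C, 2:-C, 3:+C, 4:-C, 5:-B, 6:-B, 7:-B, 8:-A, 9:+C, 10:+C, 11:-C, 12:-C, 13:-C, 14:-C, 15:+C, 16:+C
Rule 3 (four of five consecutive points beyond the same 1σ limit) is satisfied at point 8.

rule 3 at point 8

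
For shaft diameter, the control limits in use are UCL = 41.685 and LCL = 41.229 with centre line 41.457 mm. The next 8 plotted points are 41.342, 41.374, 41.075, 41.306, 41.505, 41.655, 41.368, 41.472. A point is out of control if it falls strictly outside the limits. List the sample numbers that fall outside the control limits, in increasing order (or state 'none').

Compare each point to [41.229, 41.685]: sample 3 = 41.075 < LCL.

3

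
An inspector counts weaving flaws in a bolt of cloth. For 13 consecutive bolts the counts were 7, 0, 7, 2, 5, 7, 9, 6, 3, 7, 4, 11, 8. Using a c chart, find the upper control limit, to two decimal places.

13.10

c̄ = (7 + 0 + 7 + 2 + 5 + 7 + 9 + 6 + 3 + 7 + 4 + 11 + 8) / 13 = 76 / 13 = 5.8462
UCL = c̄ + 3√c̄ = 5.8462 + 3 × √5.8462 = 5.8462 + 3 × 2.4179 = 13.0998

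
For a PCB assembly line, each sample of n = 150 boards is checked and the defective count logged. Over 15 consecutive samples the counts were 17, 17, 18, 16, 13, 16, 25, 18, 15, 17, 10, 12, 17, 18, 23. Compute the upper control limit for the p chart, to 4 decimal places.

p̄ = Σdᵢ / (k·n) = 252 / (15 × 150) = 0.11200
UCL = p̄ + 3·√(p̄(1−p̄)/n) = 0.11200 + 3 × √(0.11200×0.88800/150) = 0.11200 + 3 × 0.02575 = 0.18925

0.1892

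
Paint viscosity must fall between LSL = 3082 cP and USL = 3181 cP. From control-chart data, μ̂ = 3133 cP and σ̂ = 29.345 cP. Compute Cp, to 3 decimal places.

0.562

Cp = (USL − LSL) / (6σ̂) = (3181 − 3082) / (6 × 29.345) = 99.0000 / 176.0700 = 0.5623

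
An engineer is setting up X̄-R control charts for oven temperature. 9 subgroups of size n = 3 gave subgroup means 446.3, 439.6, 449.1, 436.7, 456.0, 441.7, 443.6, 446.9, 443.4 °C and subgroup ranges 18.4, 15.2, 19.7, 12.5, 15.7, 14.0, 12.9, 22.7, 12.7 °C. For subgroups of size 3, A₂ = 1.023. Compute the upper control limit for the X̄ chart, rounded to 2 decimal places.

X̄̄ = (446.3 + 439.6 + 449.1 + 436.7 + 456.0 + 441.7 + 443.6 + 446.9 + 443.4) / 9 = 4003.3000 / 9 = 444.8111
R̄ = (18.4 + 15.2 + 19.7 + 12.5 + 15.7 + 14.0 + 12.9 + 22.7 + 12.7) / 9 = 143.8000 / 9 = 15.9778
UCL = X̄̄ + A₂·R̄ = 444.8111 + 1.023 × 15.9778 = 461.1564

461.16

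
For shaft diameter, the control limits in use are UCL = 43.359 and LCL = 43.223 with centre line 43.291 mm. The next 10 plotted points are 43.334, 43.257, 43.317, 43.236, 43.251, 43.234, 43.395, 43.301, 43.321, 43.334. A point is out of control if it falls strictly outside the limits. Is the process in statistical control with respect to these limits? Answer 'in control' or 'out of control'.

out of control

Compare each point to [43.223, 43.359]: sample 7 = 43.395 > UCL.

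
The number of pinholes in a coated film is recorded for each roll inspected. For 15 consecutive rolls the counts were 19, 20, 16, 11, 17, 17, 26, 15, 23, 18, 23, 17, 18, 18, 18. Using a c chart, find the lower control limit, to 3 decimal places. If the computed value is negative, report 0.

5.531

c̄ = (19 + 20 + 16 + 11 + 17 + 17 + 26 + 15 + 23 + 18 + 23 + 17 + 18 + 18 + 18) / 15 = 276 / 15 = 18.4000
LCL = c̄ − 3√c̄ = 18.4000 − 3 × 4.2895 = 5.5314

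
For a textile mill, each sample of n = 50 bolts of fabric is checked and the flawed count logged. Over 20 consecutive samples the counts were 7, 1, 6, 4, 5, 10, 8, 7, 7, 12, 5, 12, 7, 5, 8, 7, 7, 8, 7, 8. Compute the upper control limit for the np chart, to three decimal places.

14.433

p̄ = Σdᵢ / (k·n) = 141 / (20 × 50) = 0.14100
UCL = np̄ + 3·√(np̄(1−p̄)) = 7.0500 + 3 × √(7.0500×0.85900) = 7.0500 + 3 × 2.4609 = 14.4327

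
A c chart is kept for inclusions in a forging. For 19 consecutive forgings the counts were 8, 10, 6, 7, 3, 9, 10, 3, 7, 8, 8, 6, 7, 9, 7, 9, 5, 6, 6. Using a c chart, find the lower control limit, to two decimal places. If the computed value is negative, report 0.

c̄ = (8 + 10 + 6 + 7 + 3 + 9 + 10 + 3 + 7 + 8 + 8 + 6 + 7 + 9 + 7 + 9 + 5 + 6 + 6) / 19 = 134 / 19 = 7.0526
LCL = c̄ − 3√c̄ = 7.0526 − 3 × 2.6557 = -0.9144 → 0 (cannot be negative)

0.00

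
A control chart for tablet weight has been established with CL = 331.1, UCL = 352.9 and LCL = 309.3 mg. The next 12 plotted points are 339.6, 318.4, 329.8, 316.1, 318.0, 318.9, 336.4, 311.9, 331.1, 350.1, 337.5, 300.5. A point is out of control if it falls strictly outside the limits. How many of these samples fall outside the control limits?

Compare each point to [309.3, 352.9]: sample 12 = 300.5 < LCL.

1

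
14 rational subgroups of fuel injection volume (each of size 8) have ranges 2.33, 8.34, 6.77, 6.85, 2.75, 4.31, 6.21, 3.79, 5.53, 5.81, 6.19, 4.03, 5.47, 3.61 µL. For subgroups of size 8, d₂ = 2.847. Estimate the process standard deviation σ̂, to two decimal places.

R̄ = (2.33 + 8.34 + 6.77 + 6.85 + 2.75 + 4.31 + 6.21 + 3.79 + 5.53 + 5.81 + 6.19 + 4.03 + 5.47 + 3.61) / 14 = 5.1421
σ̂ = R̄ / d₂ = 5.1421 / 2.847 = 1.8062

1.81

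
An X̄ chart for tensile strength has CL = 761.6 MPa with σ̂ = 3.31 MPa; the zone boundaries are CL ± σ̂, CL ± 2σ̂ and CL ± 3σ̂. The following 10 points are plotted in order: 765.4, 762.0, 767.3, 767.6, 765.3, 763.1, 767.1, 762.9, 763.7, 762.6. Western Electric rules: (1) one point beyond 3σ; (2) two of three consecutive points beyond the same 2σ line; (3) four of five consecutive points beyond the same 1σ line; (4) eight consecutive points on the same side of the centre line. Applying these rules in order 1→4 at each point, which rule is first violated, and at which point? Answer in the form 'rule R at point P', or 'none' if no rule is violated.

Zone of each point (C = within 1σ̂, B = 1σ̂–2σ̂, A = 2σ̂–3σ̂, * = beyond 3σ̂; sign = side of CL): 1:+B, 2:+C, 3:+B, 4:+B, 5:+B, 6:+C, 7:+B, 8:+C, 9:+C, 10:+C
Rule 3 (four of five consecutive points beyond the same 1σ limit) is satisfied at point 5.

rule 3 at point 5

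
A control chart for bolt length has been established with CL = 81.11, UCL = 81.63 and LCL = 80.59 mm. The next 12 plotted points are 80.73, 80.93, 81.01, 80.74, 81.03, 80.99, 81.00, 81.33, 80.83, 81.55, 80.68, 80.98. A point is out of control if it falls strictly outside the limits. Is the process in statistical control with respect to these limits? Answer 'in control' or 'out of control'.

in control

All 12 points lie within [80.59, 81.63].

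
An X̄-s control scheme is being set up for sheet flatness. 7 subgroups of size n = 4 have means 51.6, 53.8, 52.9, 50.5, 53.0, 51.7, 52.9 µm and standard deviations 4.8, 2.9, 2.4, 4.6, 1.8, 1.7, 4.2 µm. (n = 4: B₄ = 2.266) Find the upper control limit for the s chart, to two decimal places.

s̄ = (4.8 + 2.9 + 2.4 + 4.6 + 1.8 + 1.7 + 4.2) / 7 = 3.2000
UCL_s = B₄·s̄ = 2.266 × 3.2000 = 7.2512

7.25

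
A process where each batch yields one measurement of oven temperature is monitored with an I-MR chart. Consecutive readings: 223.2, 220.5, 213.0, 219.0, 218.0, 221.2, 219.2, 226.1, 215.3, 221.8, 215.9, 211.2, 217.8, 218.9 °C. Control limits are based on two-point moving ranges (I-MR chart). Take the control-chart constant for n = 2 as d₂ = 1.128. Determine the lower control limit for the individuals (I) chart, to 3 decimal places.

205.373

X̄ = (223.2 + 220.5 + 213.0 + 219.0 + 218.0 + 221.2 + 219.2 + 226.1 + 215.3 + 221.8 + 215.9 + 211.2 + 217.8 + 218.9) / 14 = 218.6500
Moving ranges: 2.7, 7.5, 6.0, 1.0, 3.2, 2.0, 6.9, 10.8, 6.5, 5.9, 4.7, 6.6, 1.1; M̄R̄ = 64.9000 / 13 = 4.9923
LCL = X̄ − 3·M̄R̄/d₂ = 218.6500 − 3 × 4.9923 / 1.128 = 205.3726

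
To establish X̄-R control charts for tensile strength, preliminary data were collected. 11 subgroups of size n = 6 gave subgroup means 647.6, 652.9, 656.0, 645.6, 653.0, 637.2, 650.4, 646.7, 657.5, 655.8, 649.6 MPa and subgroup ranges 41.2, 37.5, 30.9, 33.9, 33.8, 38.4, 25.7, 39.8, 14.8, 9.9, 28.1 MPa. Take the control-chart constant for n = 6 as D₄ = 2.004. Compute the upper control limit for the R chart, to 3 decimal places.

R̄ = (41.2 + 37.5 + 30.9 + 33.9 + 33.8 + 38.4 + 25.7 + 39.8 + 14.8 + 9.9 + 28.1) / 11 = 334.0000 / 11 = 30.3636
UCL_R = D₄·R̄ = 2.004 × 30.3636 = 60.8487

60.849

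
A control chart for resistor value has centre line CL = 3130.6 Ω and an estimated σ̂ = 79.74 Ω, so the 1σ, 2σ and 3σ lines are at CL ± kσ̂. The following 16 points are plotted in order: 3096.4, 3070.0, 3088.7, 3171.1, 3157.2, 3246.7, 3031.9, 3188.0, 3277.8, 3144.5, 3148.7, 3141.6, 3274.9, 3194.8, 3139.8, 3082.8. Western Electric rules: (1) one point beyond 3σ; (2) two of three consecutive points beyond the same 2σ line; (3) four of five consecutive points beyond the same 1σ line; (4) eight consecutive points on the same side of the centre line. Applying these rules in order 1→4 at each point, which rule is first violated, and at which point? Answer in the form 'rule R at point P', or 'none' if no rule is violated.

Zone of each point (C = within 1σ̂, B = 1σ̂–2σ̂, A = 2σ̂–3σ̂, * = beyond 3σ̂; sign = side of CL): 1:-C, 2:-C, 3:-C, 4:+C, 5:+C, 6:+B, 7:-B, 8:+C, 9:+B, 10:+C, 11:+C, 12:+C, 13:+B, 14:+C, 15:+C, 16:-C
Rule 4 (eight consecutive points on the same side of the centre line) is satisfied at point 15.

rule 4 at point 15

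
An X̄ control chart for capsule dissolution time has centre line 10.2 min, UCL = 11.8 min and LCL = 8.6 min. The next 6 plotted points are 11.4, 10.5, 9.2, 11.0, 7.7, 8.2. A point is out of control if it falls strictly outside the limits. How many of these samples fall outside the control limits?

Compare each point to [8.6, 11.8]: sample 5 = 7.7 < LCL; sample 6 = 8.2 < LCL.

2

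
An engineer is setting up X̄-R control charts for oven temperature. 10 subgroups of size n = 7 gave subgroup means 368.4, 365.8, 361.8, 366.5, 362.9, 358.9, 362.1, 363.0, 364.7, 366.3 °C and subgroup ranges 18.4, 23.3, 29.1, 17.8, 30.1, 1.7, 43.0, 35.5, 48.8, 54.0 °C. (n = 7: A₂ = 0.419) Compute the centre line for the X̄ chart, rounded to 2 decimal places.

X̄̄ = (368.4 + 365.8 + 361.8 + 366.5 + 362.9 + 358.9 + 362.1 + 363.0 + 364.7 + 366.3) / 10 = 3640.4000 / 10 = 364.0400
CL = X̄̄ = 364.0400

364.04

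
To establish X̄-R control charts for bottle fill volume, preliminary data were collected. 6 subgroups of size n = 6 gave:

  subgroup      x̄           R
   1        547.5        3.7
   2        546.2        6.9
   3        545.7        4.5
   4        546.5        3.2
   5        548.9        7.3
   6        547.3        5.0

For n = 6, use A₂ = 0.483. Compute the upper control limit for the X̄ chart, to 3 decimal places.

549.480

X̄̄ = (547.5 + 546.2 + 545.7 + 546.5 + 548.9 + 547.3) / 6 = 3282.1000 / 6 = 547.0167
R̄ = (3.7 + 6.9 + 4.5 + 3.2 + 7.3 + 5.0) / 6 = 30.6000 / 6 = 5.1000
UCL = X̄̄ + A₂·R̄ = 547.0167 + 0.483 × 5.1000 = 549.4800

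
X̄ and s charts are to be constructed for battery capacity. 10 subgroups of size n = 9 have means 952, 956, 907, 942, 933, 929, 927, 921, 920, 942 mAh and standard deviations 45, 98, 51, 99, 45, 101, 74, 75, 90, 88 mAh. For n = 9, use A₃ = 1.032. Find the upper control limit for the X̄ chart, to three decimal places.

1011.951

X̄̄ = (952 + 956 + 907 + 942 + 933 + 929 + 927 + 921 + 920 + 942) / 10 = 932.9000
s̄ = (45 + 98 + 51 + 99 + 45 + 101 + 74 + 75 + 90 + 88) / 10 = 76.6000
UCL = X̄̄ + A₃·s̄ = 932.9000 + 1.032 × 76.6000 = 1011.9512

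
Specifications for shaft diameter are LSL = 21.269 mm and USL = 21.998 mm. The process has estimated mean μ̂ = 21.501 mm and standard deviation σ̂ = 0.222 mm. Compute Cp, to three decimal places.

0.547

Cp = (USL − LSL) / (6σ̂) = (21.998 − 21.269) / (6 × 0.222) = 0.7290 / 1.3320 = 0.5473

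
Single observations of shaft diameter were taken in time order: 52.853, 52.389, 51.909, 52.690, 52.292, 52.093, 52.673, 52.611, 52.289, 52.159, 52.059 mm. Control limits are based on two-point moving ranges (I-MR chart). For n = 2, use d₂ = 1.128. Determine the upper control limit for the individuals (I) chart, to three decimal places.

53.300

X̄ = (52.853 + 52.389 + 51.909 + 52.690 + 52.292 + 52.093 + 52.673 + 52.611 + 52.289 + 52.159 + 52.059) / 11 = 52.3652
Moving ranges: 0.464, 0.480, 0.781, 0.398, 0.199, 0.580, 0.062, 0.322, 0.130, 0.100; M̄R̄ = 3.5160 / 10 = 0.3516
UCL = X̄ + 3·M̄R̄/d₂ = 52.3652 + 3 × 0.3516 / 1.128 = 53.3003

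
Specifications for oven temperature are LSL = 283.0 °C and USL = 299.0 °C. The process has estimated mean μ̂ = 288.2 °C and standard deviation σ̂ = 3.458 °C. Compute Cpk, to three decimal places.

0.501

Cpu = (USL − μ̂) / (3σ̂) = (299.0 − 288.2) / (3 × 3.458) = 1.0411; Cpl = (μ̂ − LSL) / (3σ̂) = (288.2 − 283.0) / (3 × 3.458) = 0.5013; Cpk = min(Cpu, Cpl) = 0.5013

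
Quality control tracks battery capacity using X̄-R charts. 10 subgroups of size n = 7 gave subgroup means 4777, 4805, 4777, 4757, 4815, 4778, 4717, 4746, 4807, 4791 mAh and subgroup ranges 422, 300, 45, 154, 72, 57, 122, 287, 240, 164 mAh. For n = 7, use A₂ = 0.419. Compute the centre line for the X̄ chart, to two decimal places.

X̄̄ = (4777 + 4805 + 4777 + 4757 + 4815 + 4778 + 4717 + 4746 + 4807 + 4791) / 10 = 47770.0000 / 10 = 4777.0000
CL = X̄̄ = 4777.0000

4777.00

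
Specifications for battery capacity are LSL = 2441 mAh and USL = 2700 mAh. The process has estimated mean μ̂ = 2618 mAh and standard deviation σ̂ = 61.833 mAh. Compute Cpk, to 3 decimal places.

Cpu = (USL − μ̂) / (3σ̂) = (2700 − 2618) / (3 × 61.833) = 0.4421; Cpl = (μ̂ − LSL) / (3σ̂) = (2618 − 2441) / (3 × 61.833) = 0.9542; Cpk = min(Cpu, Cpl) = 0.4421

0.442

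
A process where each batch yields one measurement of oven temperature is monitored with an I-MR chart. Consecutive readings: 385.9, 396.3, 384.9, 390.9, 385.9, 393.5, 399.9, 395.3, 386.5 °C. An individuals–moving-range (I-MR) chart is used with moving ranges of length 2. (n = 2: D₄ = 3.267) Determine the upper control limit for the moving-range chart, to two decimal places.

24.58

Moving ranges: 10.4, 11.4, 6.0, 5.0, 7.6, 6.4, 4.6, 8.8; M̄R̄ = 60.2000 / 8 = 7.5250
UCL_MR = D₄·M̄R̄ = 3.267 × 7.5250 = 24.5842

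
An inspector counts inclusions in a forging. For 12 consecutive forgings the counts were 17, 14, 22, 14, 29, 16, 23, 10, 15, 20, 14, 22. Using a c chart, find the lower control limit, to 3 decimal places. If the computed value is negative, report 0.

5.272

c̄ = (17 + 14 + 22 + 14 + 29 + 16 + 23 + 10 + 15 + 20 + 14 + 22) / 12 = 216 / 12 = 18.0000
LCL = c̄ − 3√c̄ = 18.0000 − 3 × 4.2426 = 5.2721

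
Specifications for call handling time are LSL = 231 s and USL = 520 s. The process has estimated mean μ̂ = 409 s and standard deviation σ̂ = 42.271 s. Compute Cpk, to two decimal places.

0.88

Cpu = (USL − μ̂) / (3σ̂) = (520 − 409) / (3 × 42.271) = 0.8753; Cpl = (μ̂ − LSL) / (3σ̂) = (409 − 231) / (3 × 42.271) = 1.4036; Cpk = min(Cpu, Cpl) = 0.8753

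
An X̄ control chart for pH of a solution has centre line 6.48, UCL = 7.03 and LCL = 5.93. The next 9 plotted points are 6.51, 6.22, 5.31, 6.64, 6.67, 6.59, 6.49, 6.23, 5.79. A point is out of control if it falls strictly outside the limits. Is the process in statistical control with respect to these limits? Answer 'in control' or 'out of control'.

out of control

Compare each point to [5.93, 7.03]: sample 3 = 5.31 < LCL; sample 9 = 5.79 < LCL.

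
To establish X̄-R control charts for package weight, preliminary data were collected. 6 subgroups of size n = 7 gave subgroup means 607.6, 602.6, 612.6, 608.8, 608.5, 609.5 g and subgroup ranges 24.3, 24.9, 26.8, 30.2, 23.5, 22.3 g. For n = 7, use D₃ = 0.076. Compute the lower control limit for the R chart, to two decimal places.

1.93

R̄ = (24.3 + 24.9 + 26.8 + 30.2 + 23.5 + 22.3) / 6 = 152.0000 / 6 = 25.3333
LCL_R = D₃·R̄ = 0.076 × 25.3333 = 1.9253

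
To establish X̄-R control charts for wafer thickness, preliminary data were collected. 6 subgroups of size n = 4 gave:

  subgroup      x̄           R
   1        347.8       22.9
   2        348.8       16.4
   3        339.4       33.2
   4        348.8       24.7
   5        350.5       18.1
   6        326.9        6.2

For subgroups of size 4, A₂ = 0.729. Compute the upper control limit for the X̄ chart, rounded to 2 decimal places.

X̄̄ = (347.8 + 348.8 + 339.4 + 348.8 + 350.5 + 326.9) / 6 = 2062.2000 / 6 = 343.7000
R̄ = (22.9 + 16.4 + 33.2 + 24.7 + 18.1 + 6.2) / 6 = 121.5000 / 6 = 20.2500
UCL = X̄̄ + A₂·R̄ = 343.7000 + 0.729 × 20.2500 = 358.4622

358.46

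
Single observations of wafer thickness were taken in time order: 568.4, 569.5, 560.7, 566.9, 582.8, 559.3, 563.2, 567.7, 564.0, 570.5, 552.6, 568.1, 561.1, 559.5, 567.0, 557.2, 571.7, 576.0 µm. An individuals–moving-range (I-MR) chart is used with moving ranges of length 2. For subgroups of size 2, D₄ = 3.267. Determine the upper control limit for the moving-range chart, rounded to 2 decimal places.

Moving ranges: 1.1, 8.8, 6.2, 15.9, 23.5, 3.9, 4.5, 3.7, 6.5, 17.9, 15.5, 7.0, 1.6, 7.5, 9.8, 14.5, 4.3; M̄R̄ = 152.2000 / 17 = 8.9529
UCL_MR = D₄·M̄R̄ = 3.267 × 8.9529 = 29.2493

29.25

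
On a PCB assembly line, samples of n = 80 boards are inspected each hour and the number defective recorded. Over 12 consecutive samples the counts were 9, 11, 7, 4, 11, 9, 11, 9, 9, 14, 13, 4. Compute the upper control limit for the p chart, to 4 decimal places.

p̄ = Σdᵢ / (k·n) = 111 / (12 × 80) = 0.11563
UCL = p̄ + 3·√(p̄(1−p̄)/n) = 0.11563 + 3 × √(0.11563×0.88438/80) = 0.11563 + 3 × 0.03575 = 0.22288

0.2229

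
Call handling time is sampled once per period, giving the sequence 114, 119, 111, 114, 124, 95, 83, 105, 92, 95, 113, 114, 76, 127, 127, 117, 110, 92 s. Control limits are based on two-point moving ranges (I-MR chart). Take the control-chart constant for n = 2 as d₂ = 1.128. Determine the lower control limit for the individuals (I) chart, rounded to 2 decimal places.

X̄ = (114 + 119 + 111 + 114 + 124 + 95 + 83 + 105 + 92 + 95 + 113 + 114 + 76 + 127 + 127 + 117 + 110 + 92) / 18 = 107.1111
Moving ranges: 5, 8, 3, 10, 29, 12, 22, 13, 3, 18, 1, 38, 51, 0, 10, 7, 18; M̄R̄ = 248.0000 / 17 = 14.5882
LCL = X̄ − 3·M̄R̄/d₂ = 107.1111 − 3 × 14.5882 / 1.128 = 68.3126

68.31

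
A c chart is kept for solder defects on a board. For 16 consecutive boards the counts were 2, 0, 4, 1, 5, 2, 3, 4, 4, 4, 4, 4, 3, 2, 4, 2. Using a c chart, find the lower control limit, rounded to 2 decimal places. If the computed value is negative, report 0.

c̄ = (2 + 0 + 4 + 1 + 5 + 2 + 3 + 4 + 4 + 4 + 4 + 4 + 3 + 2 + 4 + 2) / 16 = 48 / 16 = 3.0000
LCL = c̄ − 3√c̄ = 3.0000 − 3 × 1.7321 = -2.1962 → 0 (cannot be negative)

0.00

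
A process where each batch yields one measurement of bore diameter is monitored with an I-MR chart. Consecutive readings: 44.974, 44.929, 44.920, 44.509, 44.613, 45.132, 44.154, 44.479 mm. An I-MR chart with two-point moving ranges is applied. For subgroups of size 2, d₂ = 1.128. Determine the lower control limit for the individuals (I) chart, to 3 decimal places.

43.805

X̄ = (44.974 + 44.929 + 44.920 + 44.509 + 44.613 + 45.132 + 44.154 + 44.479) / 8 = 44.7137
Moving ranges: 0.045, 0.009, 0.411, 0.104, 0.519, 0.978, 0.325; M̄R̄ = 2.3910 / 7 = 0.3416
LCL = X̄ − 3·M̄R̄/d₂ = 44.7137 − 3 × 0.3416 / 1.128 = 43.8053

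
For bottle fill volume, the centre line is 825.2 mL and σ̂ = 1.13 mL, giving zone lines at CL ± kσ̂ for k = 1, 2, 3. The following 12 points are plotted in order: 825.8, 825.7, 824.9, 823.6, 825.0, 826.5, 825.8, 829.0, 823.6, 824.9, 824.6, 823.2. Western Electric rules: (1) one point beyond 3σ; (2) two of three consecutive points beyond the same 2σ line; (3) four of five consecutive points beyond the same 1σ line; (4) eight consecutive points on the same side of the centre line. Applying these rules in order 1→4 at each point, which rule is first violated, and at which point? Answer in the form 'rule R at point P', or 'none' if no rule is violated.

Zone of each point (C = within 1σ̂, B = 1σ̂–2σ̂, A = 2σ̂–3σ̂, * = beyond 3σ̂; sign = side of CL): 1:+C, 2:+C, 3:-C, 4:-B, 5:-C, 6:+B, 7:+C, 8:+*, 9:-B, 10:-C, 11:-C, 12:-B
Rule 1 (one point beyond the 3σ limits) is satisfied at point 8.

rule 1 at point 8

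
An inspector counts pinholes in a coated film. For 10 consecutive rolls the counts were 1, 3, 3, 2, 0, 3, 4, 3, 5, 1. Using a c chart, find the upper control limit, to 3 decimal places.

c̄ = (1 + 3 + 3 + 2 + 0 + 3 + 4 + 3 + 5 + 1) / 10 = 25 / 10 = 2.5000
UCL = c̄ + 3√c̄ = 2.5000 + 3 × √2.5000 = 2.5000 + 3 × 1.5811 = 7.2434

7.243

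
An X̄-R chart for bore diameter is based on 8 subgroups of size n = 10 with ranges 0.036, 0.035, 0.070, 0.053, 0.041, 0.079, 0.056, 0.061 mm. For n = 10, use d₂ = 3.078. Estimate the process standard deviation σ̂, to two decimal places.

R̄ = (0.036 + 0.035 + 0.070 + 0.053 + 0.041 + 0.079 + 0.056 + 0.061) / 8 = 0.0539
σ̂ = R̄ / d₂ = 0.0539 / 3.078 = 0.0175

0.02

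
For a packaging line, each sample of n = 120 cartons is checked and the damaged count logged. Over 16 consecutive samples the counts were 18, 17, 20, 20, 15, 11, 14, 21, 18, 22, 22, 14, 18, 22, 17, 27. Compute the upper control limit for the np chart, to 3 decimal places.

p̄ = Σdᵢ / (k·n) = 296 / (16 × 120) = 0.15417
UCL = np̄ + 3·√(np̄(1−p̄)) = 18.5000 + 3 × √(18.5000×0.84583) = 18.5000 + 3 × 3.9557 = 30.3672

30.367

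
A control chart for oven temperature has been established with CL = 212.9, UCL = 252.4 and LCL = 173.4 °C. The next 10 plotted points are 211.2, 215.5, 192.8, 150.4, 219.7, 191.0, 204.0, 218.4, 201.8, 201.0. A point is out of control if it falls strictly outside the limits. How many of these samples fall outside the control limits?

1

Compare each point to [173.4, 252.4]: sample 4 = 150.4 < LCL.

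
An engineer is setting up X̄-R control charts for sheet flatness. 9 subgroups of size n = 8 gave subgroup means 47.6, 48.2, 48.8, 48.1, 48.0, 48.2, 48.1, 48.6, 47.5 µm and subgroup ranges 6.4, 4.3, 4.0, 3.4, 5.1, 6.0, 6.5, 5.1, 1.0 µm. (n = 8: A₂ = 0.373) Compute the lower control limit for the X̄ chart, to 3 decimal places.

X̄̄ = (47.6 + 48.2 + 48.8 + 48.1 + 48.0 + 48.2 + 48.1 + 48.6 + 47.5) / 9 = 433.1000 / 9 = 48.1222
R̄ = (6.4 + 4.3 + 4.0 + 3.4 + 5.1 + 6.0 + 6.5 + 5.1 + 1.0) / 9 = 41.8000 / 9 = 4.6444
LCL = X̄̄ − A₂·R̄ = 48.1222 − 0.373 × 4.6444 = 46.3898

46.390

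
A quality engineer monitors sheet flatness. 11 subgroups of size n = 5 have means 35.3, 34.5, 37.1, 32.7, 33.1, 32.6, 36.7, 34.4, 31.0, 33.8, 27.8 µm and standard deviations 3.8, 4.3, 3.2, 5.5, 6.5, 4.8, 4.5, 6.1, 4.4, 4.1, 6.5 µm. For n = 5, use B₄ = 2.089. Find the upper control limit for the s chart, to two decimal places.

s̄ = (3.8 + 4.3 + 3.2 + 5.5 + 6.5 + 4.8 + 4.5 + 6.1 + 4.4 + 4.1 + 6.5) / 11 = 4.8818
UCL_s = B₄·s̄ = 2.089 × 4.8818 = 10.1981

10.20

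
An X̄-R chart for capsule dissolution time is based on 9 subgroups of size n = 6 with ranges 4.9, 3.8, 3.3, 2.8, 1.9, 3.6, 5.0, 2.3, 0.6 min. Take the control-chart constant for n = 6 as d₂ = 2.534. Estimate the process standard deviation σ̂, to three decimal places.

1.237

R̄ = (4.9 + 3.8 + 3.3 + 2.8 + 1.9 + 3.6 + 5.0 + 2.3 + 0.6) / 9 = 3.1333
σ̂ = R̄ / d₂ = 3.1333 / 2.534 = 1.2365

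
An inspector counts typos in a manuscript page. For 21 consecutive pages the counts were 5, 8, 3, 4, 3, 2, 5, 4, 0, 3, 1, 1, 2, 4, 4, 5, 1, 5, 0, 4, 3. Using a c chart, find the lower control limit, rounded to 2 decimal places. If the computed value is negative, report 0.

0.00

c̄ = (5 + 8 + 3 + 4 + 3 + 2 + 5 + 4 + 0 + 3 + 1 + 1 + 2 + 4 + 4 + 5 + 1 + 5 + 0 + 4 + 3) / 21 = 67 / 21 = 3.1905
LCL = c̄ − 3√c̄ = 3.1905 − 3 × 1.7862 = -2.1681 → 0 (cannot be negative)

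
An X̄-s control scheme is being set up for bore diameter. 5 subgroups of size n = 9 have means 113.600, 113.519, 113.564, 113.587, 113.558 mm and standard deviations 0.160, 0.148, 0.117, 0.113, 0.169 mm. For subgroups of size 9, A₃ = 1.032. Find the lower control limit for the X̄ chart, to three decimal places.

113.420

X̄̄ = (113.600 + 113.519 + 113.564 + 113.587 + 113.558) / 5 = 113.5656
s̄ = (0.160 + 0.148 + 0.117 + 0.113 + 0.169) / 5 = 0.1414
LCL = X̄̄ − A₃·s̄ = 113.5656 − 1.032 × 0.1414 = 113.4197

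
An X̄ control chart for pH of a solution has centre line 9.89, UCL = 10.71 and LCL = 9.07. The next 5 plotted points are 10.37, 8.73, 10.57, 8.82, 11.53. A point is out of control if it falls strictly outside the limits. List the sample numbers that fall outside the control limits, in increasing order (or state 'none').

2, 4, 5

Compare each point to [9.07, 10.71]: sample 2 = 8.73 < LCL; sample 4 = 8.82 < LCL; sample 5 = 11.53 > UCL.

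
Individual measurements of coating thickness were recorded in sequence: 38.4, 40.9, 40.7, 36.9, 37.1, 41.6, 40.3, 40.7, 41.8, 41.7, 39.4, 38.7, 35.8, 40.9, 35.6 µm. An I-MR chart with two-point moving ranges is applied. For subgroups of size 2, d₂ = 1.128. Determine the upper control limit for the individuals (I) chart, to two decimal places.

45.14

X̄ = (38.4 + 40.9 + 40.7 + 36.9 + 37.1 + 41.6 + 40.3 + 40.7 + 41.8 + 41.7 + 39.4 + 38.7 + 35.8 + 40.9 + 35.6) / 15 = 39.3667
Moving ranges: 2.5, 0.2, 3.8, 0.2, 4.5, 1.3, 0.4, 1.1, 0.1, 2.3, 0.7, 2.9, 5.1, 5.3; M̄R̄ = 30.4000 / 14 = 2.1714
UCL = X̄ + 3·M̄R̄/d₂ = 39.3667 + 3 × 2.1714 / 1.128 = 45.1417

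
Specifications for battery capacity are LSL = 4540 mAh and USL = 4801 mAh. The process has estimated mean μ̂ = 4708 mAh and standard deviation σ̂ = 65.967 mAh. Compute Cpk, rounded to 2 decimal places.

Cpu = (USL − μ̂) / (3σ̂) = (4801 − 4708) / (3 × 65.967) = 0.4699; Cpl = (μ̂ − LSL) / (3σ̂) = (4708 − 4540) / (3 × 65.967) = 0.8489; Cpk = min(Cpu, Cpl) = 0.4699

0.47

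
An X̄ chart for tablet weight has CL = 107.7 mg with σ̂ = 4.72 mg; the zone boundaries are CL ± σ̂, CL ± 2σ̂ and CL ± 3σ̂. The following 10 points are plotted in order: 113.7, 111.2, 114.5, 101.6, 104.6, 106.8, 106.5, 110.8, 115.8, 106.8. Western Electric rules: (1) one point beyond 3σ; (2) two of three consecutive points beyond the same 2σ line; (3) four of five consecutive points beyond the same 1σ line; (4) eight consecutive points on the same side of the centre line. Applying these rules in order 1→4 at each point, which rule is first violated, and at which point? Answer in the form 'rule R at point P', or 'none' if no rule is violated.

none

Zone of each point (C = within 1σ̂, B = 1σ̂–2σ̂, A = 2σ̂–3σ̂, * = beyond 3σ̂; sign = side of CL): 1:+B, 2:+C, 3:+B, 4:-B, 5:-C, 6:-C, 7:-C, 8:+C, 9:+B, 10:-C
No rule fires across all 10 points.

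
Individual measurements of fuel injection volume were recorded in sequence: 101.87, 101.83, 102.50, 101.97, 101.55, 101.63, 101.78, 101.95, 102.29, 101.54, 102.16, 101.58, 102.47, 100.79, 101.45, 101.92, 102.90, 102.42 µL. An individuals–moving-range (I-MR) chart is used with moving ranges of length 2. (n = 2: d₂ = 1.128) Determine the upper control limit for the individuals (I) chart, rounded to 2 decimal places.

103.41

X̄ = (101.87 + 101.83 + 102.50 + 101.97 + 101.55 + 101.63 + 101.78 + 101.95 + 102.29 + 101.54 + 102.16 + 101.58 + 102.47 + 100.79 + 101.45 + 101.92 + 102.90 + 102.42) / 18 = 101.9222
Moving ranges: 0.04, 0.67, 0.53, 0.42, 0.08, 0.15, 0.17, 0.34, 0.75, 0.62, 0.58, 0.89, 1.68, 0.66, 0.47, 0.98, 0.48; M̄R̄ = 9.5100 / 17 = 0.5594
UCL = X̄ + 3·M̄R̄/d₂ = 101.9222 + 3 × 0.5594 / 1.128 = 103.4100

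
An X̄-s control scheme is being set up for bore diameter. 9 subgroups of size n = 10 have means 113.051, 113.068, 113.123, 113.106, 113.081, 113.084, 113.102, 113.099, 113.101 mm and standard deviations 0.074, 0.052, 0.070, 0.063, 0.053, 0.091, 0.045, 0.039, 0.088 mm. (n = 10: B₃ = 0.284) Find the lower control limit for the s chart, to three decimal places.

s̄ = (0.074 + 0.052 + 0.070 + 0.063 + 0.053 + 0.091 + 0.045 + 0.039 + 0.088) / 9 = 0.0639
LCL_s = B₃·s̄ = 0.284 × 0.0639 = 0.0181

0.018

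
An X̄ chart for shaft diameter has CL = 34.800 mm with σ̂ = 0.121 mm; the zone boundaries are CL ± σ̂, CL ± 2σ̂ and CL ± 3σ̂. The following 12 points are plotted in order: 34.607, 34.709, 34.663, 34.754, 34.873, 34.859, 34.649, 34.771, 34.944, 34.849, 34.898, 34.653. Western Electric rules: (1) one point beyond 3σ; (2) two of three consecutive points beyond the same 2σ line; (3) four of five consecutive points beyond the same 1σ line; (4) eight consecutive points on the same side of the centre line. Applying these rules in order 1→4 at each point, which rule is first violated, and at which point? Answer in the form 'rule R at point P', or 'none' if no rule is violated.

Zone of each point (C = within 1σ̂, B = 1σ̂–2σ̂, A = 2σ̂–3σ̂, * = beyond 3σ̂; sign = side of CL): 1:-B, 2:-C, 3:-B, 4:-C, 5:+C, 6:+C, 7:-B, 8:-C, 9:+B, 10:+C, 11:+C, 12:-B
No rule fires across all 12 points.

none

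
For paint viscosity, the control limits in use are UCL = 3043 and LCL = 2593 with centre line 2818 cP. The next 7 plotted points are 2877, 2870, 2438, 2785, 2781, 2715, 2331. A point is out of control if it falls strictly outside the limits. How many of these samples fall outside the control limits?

2

Compare each point to [2593, 3043]: sample 3 = 2438 < LCL; sample 7 = 2331 < LCL.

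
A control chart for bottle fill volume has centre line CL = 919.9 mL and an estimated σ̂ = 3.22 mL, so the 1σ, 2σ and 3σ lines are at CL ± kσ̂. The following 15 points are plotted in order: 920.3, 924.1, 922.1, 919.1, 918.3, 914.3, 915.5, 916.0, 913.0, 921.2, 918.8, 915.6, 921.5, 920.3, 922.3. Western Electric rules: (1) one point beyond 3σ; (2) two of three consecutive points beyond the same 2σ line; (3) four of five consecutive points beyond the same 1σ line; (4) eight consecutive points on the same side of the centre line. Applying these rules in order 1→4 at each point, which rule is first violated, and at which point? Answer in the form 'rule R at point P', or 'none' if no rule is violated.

Zone of each point (C = within 1σ̂, B = 1σ̂–2σ̂, A = 2σ̂–3σ̂, * = beyond 3σ̂; sign = side of CL): 1:+C, 2:+B, 3:+C, 4:-C, 5:-C, 6:-B, 7:-B, 8:-B, 9:-A, 10:+C, 11:-C, 12:-B, 13:+C, 14:+C, 15:+C
Rule 3 (four of five consecutive points beyond the same 1σ limit) is satisfied at point 9.

rule 3 at point 9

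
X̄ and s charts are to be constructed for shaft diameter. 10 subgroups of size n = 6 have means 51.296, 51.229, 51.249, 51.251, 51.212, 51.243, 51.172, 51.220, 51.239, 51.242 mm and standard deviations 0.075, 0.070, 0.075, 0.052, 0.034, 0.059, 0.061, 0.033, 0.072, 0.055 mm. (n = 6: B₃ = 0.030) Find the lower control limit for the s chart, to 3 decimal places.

s̄ = (0.075 + 0.070 + 0.075 + 0.052 + 0.034 + 0.059 + 0.061 + 0.033 + 0.072 + 0.055) / 10 = 0.0586
LCL_s = B₃·s̄ = 0.030 × 0.0586 = 0.0018

0.002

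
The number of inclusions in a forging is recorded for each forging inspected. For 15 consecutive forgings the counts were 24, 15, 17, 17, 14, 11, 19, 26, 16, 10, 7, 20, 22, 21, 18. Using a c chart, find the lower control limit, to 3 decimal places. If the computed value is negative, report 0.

4.716

c̄ = (24 + 15 + 17 + 17 + 14 + 11 + 19 + 26 + 16 + 10 + 7 + 20 + 22 + 21 + 18) / 15 = 257 / 15 = 17.1333
LCL = c̄ − 3√c̄ = 17.1333 − 3 × 4.1392 = 4.7156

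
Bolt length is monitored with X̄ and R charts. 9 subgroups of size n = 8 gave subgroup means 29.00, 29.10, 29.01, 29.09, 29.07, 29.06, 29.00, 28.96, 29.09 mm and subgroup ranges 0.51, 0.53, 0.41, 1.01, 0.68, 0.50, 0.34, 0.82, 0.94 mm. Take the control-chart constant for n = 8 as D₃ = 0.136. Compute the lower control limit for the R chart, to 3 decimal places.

0.087

R̄ = (0.51 + 0.53 + 0.41 + 1.01 + 0.68 + 0.50 + 0.34 + 0.82 + 0.94) / 9 = 5.7400 / 9 = 0.6378
LCL_R = D₃·R̄ = 0.136 × 0.6378 = 0.0867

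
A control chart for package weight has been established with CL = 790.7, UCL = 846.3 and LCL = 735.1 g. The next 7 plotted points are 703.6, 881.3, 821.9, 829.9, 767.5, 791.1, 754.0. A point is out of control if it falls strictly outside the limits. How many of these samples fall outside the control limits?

2

Compare each point to [735.1, 846.3]: sample 1 = 703.6 < LCL; sample 2 = 881.3 > UCL.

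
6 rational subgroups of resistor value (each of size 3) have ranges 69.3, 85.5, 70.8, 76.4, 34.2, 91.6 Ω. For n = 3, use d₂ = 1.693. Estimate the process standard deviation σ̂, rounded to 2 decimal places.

R̄ = (69.3 + 85.5 + 70.8 + 76.4 + 34.2 + 91.6) / 6 = 71.3000
σ̂ = R̄ / d₂ = 71.3000 / 1.693 = 42.1146

42.11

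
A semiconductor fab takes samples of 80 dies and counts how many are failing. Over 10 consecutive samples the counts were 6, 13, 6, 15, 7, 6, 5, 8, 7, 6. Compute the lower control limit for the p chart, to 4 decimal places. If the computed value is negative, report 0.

p̄ = Σdᵢ / (k·n) = 79 / (10 × 80) = 0.09875
LCL = p̄ − 3·√(p̄(1−p̄)/n) = 0.09875 − 3 × 0.03335 = -0.00131 → 0 (negative, so LCL = 0)

0.0000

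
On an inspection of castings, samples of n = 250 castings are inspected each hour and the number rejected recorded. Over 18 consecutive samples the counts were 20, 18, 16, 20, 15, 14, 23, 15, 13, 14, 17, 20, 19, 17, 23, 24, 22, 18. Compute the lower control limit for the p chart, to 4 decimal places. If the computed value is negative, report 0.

0.0236

p̄ = Σdᵢ / (k·n) = 328 / (18 × 250) = 0.07289
LCL = p̄ − 3·√(p̄(1−p̄)/n) = 0.07289 − 3 × 0.01644 = 0.02357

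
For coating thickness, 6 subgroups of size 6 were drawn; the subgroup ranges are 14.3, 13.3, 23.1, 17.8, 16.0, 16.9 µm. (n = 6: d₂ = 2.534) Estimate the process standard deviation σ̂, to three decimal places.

R̄ = (14.3 + 13.3 + 23.1 + 17.8 + 16.0 + 16.9) / 6 = 16.9000
σ̂ = R̄ / d₂ = 16.9000 / 2.534 = 6.6693

6.669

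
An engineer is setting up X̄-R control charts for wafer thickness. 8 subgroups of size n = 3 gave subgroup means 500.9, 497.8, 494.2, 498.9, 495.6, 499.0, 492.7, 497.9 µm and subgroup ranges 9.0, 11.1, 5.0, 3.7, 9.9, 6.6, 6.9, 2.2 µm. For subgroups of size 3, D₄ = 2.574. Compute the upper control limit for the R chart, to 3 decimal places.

R̄ = (9.0 + 11.1 + 5.0 + 3.7 + 9.9 + 6.6 + 6.9 + 2.2) / 8 = 54.4000 / 8 = 6.8000
UCL_R = D₄·R̄ = 2.574 × 6.8000 = 17.5032

17.503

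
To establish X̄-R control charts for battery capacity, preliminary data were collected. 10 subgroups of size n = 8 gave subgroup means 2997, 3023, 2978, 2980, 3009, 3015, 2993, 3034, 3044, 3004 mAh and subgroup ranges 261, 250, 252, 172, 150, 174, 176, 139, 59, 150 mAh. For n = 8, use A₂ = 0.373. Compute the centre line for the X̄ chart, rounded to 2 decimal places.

X̄̄ = (2997 + 3023 + 2978 + 2980 + 3009 + 3015 + 2993 + 3034 + 3044 + 3004) / 10 = 30077.0000 / 10 = 3007.7000
CL = X̄̄ = 3007.7000

3007.70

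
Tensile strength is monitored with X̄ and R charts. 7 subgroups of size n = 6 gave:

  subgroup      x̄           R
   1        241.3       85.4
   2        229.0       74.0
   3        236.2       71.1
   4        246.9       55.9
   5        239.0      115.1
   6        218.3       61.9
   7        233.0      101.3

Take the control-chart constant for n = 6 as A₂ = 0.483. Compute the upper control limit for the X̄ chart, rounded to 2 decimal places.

273.78

X̄̄ = (241.3 + 229.0 + 236.2 + 246.9 + 239.0 + 218.3 + 233.0) / 7 = 1643.7000 / 7 = 234.8143
R̄ = (85.4 + 74.0 + 71.1 + 55.9 + 115.1 + 61.9 + 101.3) / 7 = 564.7000 / 7 = 80.6714
UCL = X̄̄ + A₂·R̄ = 234.8143 + 0.483 × 80.6714 = 273.7786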